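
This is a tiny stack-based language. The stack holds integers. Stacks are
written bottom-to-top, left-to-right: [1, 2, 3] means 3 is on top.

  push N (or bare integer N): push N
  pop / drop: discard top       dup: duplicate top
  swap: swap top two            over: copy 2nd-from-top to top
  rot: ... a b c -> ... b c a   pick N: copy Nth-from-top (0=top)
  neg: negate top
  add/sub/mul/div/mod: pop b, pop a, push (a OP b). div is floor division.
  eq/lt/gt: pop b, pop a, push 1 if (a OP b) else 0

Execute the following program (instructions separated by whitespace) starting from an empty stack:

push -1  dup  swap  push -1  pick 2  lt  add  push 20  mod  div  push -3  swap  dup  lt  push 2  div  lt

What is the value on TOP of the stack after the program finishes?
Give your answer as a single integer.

Answer: 1

Derivation:
After 'push -1': [-1]
After 'dup': [-1, -1]
After 'swap': [-1, -1]
After 'push -1': [-1, -1, -1]
After 'pick 2': [-1, -1, -1, -1]
After 'lt': [-1, -1, 0]
After 'add': [-1, -1]
After 'push 20': [-1, -1, 20]
After 'mod': [-1, 19]
After 'div': [-1]
After 'push -3': [-1, -3]
After 'swap': [-3, -1]
After 'dup': [-3, -1, -1]
After 'lt': [-3, 0]
After 'push 2': [-3, 0, 2]
After 'div': [-3, 0]
After 'lt': [1]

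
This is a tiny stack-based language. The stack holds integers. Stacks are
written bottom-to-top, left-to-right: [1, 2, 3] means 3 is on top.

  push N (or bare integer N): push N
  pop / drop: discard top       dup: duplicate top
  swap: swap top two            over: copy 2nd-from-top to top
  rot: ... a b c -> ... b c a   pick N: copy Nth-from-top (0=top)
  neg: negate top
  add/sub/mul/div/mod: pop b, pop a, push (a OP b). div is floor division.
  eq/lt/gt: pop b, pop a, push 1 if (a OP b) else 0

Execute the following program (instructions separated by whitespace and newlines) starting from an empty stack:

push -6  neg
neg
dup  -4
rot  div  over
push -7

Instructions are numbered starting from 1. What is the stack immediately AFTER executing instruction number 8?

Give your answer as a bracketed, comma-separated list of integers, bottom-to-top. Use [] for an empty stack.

Answer: [-6, 0, -6]

Derivation:
Step 1 ('push -6'): [-6]
Step 2 ('neg'): [6]
Step 3 ('neg'): [-6]
Step 4 ('dup'): [-6, -6]
Step 5 ('-4'): [-6, -6, -4]
Step 6 ('rot'): [-6, -4, -6]
Step 7 ('div'): [-6, 0]
Step 8 ('over'): [-6, 0, -6]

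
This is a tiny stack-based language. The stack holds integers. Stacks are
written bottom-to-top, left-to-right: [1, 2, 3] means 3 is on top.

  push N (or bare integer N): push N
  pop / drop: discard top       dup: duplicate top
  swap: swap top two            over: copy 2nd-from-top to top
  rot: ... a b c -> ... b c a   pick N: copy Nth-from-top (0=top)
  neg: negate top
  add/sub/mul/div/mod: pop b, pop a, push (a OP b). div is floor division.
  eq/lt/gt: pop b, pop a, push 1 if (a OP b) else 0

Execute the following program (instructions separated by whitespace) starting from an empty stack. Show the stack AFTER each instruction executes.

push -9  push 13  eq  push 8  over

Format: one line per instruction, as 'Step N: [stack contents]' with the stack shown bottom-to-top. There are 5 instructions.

Step 1: [-9]
Step 2: [-9, 13]
Step 3: [0]
Step 4: [0, 8]
Step 5: [0, 8, 0]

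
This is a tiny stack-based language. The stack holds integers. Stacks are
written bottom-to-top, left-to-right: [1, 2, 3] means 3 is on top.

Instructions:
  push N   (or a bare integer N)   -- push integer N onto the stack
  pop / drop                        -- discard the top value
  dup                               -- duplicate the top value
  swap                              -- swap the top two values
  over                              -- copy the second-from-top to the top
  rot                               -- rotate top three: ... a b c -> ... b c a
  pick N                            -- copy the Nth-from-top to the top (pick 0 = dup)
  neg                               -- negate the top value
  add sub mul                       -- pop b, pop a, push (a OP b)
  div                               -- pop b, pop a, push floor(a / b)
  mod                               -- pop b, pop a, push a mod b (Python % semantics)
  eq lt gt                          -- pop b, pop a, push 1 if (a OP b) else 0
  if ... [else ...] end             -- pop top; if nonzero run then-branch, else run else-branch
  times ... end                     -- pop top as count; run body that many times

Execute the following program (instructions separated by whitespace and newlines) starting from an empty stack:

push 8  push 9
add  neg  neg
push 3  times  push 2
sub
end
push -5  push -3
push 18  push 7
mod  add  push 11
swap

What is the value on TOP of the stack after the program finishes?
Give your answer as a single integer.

After 'push 8': [8]
After 'push 9': [8, 9]
After 'add': [17]
After 'neg': [-17]
After 'neg': [17]
After 'push 3': [17, 3]
After 'times': [17]
After 'push 2': [17, 2]
After 'sub': [15]
After 'push 2': [15, 2]
  ...
After 'push 2': [13, 2]
After 'sub': [11]
After 'push -5': [11, -5]
After 'push -3': [11, -5, -3]
After 'push 18': [11, -5, -3, 18]
After 'push 7': [11, -5, -3, 18, 7]
After 'mod': [11, -5, -3, 4]
After 'add': [11, -5, 1]
After 'push 11': [11, -5, 1, 11]
After 'swap': [11, -5, 11, 1]

Answer: 1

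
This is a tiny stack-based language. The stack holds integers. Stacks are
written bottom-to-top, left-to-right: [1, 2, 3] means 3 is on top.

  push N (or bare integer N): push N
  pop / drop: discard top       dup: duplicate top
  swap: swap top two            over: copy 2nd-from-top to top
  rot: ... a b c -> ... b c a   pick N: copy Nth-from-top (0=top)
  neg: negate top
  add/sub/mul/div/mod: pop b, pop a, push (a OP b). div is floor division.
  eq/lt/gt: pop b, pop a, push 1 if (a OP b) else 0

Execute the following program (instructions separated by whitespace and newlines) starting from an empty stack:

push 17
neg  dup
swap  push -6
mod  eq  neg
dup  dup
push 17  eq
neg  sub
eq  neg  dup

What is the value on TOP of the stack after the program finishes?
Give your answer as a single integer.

After 'push 17': [17]
After 'neg': [-17]
After 'dup': [-17, -17]
After 'swap': [-17, -17]
After 'push -6': [-17, -17, -6]
After 'mod': [-17, -5]
After 'eq': [0]
After 'neg': [0]
After 'dup': [0, 0]
After 'dup': [0, 0, 0]
After 'push 17': [0, 0, 0, 17]
After 'eq': [0, 0, 0]
After 'neg': [0, 0, 0]
After 'sub': [0, 0]
After 'eq': [1]
After 'neg': [-1]
After 'dup': [-1, -1]

Answer: -1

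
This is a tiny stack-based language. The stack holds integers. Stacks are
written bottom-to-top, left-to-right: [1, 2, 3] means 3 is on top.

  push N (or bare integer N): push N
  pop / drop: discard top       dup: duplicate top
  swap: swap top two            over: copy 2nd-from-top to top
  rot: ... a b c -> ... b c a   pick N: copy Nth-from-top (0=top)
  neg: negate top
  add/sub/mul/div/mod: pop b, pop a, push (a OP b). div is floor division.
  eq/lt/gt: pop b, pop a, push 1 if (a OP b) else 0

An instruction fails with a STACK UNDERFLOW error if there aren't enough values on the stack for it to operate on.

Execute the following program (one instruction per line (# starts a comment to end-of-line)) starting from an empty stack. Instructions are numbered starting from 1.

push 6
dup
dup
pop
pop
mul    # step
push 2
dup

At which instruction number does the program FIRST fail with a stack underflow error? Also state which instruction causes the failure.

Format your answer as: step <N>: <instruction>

Answer: step 6: mul

Derivation:
Step 1 ('push 6'): stack = [6], depth = 1
Step 2 ('dup'): stack = [6, 6], depth = 2
Step 3 ('dup'): stack = [6, 6, 6], depth = 3
Step 4 ('pop'): stack = [6, 6], depth = 2
Step 5 ('pop'): stack = [6], depth = 1
Step 6 ('mul'): needs 2 value(s) but depth is 1 — STACK UNDERFLOW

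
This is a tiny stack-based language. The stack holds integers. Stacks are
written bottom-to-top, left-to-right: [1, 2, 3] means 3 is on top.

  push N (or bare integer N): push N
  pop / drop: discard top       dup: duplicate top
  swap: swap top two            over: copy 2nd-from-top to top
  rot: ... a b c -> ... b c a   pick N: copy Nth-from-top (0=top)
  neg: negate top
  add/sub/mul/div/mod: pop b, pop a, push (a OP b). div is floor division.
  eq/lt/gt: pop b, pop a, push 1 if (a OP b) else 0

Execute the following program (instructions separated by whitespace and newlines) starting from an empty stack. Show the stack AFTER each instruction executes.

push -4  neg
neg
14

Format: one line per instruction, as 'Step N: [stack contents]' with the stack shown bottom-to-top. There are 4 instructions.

Step 1: [-4]
Step 2: [4]
Step 3: [-4]
Step 4: [-4, 14]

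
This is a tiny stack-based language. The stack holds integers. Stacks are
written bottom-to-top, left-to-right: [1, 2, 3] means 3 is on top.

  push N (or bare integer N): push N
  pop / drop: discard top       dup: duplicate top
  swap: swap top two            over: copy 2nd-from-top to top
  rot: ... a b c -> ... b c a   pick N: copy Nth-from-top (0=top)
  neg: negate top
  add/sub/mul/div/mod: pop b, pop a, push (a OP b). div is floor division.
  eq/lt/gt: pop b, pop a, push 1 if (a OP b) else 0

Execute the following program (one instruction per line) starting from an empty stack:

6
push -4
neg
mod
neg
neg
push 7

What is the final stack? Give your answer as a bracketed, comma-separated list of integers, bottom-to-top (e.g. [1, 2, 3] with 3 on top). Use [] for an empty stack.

Answer: [2, 7]

Derivation:
After 'push 6': [6]
After 'push -4': [6, -4]
After 'neg': [6, 4]
After 'mod': [2]
After 'neg': [-2]
After 'neg': [2]
After 'push 7': [2, 7]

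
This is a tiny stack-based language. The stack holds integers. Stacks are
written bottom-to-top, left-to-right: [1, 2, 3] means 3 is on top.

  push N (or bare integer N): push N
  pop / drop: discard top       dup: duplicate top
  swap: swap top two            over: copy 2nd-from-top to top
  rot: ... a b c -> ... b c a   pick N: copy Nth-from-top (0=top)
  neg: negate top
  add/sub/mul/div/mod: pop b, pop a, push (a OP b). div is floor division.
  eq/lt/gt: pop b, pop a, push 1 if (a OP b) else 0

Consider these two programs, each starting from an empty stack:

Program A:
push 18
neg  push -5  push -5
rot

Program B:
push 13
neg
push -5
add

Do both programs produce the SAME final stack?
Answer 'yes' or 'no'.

Program A trace:
  After 'push 18': [18]
  After 'neg': [-18]
  After 'push -5': [-18, -5]
  After 'push -5': [-18, -5, -5]
  After 'rot': [-5, -5, -18]
Program A final stack: [-5, -5, -18]

Program B trace:
  After 'push 13': [13]
  After 'neg': [-13]
  After 'push -5': [-13, -5]
  After 'add': [-18]
Program B final stack: [-18]
Same: no

Answer: no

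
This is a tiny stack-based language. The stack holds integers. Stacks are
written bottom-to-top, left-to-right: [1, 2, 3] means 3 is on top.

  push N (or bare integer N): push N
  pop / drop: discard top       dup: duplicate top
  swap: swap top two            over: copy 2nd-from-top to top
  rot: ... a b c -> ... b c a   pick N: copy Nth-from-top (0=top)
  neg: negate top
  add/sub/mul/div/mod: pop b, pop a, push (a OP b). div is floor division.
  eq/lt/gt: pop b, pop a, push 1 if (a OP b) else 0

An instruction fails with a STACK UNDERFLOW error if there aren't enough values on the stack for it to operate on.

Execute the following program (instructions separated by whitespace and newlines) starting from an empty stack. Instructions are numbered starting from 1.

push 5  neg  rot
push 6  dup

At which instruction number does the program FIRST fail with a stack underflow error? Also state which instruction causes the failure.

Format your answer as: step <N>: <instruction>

Answer: step 3: rot

Derivation:
Step 1 ('push 5'): stack = [5], depth = 1
Step 2 ('neg'): stack = [-5], depth = 1
Step 3 ('rot'): needs 3 value(s) but depth is 1 — STACK UNDERFLOW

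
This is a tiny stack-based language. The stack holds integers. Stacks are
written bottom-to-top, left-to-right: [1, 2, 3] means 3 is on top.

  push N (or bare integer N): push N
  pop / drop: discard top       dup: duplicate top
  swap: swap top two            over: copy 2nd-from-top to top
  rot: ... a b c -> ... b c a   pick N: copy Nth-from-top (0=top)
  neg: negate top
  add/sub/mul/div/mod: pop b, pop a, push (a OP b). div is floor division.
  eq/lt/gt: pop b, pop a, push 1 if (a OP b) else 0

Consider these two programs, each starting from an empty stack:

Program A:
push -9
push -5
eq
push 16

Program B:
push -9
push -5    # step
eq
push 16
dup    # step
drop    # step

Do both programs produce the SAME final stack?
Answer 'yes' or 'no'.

Program A trace:
  After 'push -9': [-9]
  After 'push -5': [-9, -5]
  After 'eq': [0]
  After 'push 16': [0, 16]
Program A final stack: [0, 16]

Program B trace:
  After 'push -9': [-9]
  After 'push -5': [-9, -5]
  After 'eq': [0]
  After 'push 16': [0, 16]
  After 'dup': [0, 16, 16]
  After 'drop': [0, 16]
Program B final stack: [0, 16]
Same: yes

Answer: yes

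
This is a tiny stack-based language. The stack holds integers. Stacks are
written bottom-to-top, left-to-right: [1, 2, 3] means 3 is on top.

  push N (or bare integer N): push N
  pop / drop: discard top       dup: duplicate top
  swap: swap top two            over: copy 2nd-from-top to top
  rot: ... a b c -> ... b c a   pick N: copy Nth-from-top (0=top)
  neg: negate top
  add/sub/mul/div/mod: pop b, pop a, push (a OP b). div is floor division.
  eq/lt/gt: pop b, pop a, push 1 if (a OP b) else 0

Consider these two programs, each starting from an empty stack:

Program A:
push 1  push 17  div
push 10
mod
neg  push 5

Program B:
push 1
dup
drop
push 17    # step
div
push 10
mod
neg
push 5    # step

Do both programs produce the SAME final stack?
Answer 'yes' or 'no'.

Answer: yes

Derivation:
Program A trace:
  After 'push 1': [1]
  After 'push 17': [1, 17]
  After 'div': [0]
  After 'push 10': [0, 10]
  After 'mod': [0]
  After 'neg': [0]
  After 'push 5': [0, 5]
Program A final stack: [0, 5]

Program B trace:
  After 'push 1': [1]
  After 'dup': [1, 1]
  After 'drop': [1]
  After 'push 17': [1, 17]
  After 'div': [0]
  After 'push 10': [0, 10]
  After 'mod': [0]
  After 'neg': [0]
  After 'push 5': [0, 5]
Program B final stack: [0, 5]
Same: yes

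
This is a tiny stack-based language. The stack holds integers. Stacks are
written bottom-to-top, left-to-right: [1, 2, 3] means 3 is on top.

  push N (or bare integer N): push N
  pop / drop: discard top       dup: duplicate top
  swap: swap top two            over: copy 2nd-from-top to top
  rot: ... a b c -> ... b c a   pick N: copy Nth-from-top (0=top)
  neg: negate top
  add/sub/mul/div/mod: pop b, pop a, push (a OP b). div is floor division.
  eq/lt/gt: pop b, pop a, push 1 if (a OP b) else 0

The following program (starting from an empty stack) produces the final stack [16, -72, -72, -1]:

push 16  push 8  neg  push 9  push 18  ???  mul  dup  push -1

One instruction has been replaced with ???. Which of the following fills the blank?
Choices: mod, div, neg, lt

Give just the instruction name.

Answer: mod

Derivation:
Stack before ???: [16, -8, 9, 18]
Stack after ???:  [16, -8, 9]
Checking each choice:
  mod: MATCH
  div: produces [16, 0, 0, -1]
  neg: produces [16, -8, -162, -162, -1]
  lt: produces [16, -8, -8, -1]


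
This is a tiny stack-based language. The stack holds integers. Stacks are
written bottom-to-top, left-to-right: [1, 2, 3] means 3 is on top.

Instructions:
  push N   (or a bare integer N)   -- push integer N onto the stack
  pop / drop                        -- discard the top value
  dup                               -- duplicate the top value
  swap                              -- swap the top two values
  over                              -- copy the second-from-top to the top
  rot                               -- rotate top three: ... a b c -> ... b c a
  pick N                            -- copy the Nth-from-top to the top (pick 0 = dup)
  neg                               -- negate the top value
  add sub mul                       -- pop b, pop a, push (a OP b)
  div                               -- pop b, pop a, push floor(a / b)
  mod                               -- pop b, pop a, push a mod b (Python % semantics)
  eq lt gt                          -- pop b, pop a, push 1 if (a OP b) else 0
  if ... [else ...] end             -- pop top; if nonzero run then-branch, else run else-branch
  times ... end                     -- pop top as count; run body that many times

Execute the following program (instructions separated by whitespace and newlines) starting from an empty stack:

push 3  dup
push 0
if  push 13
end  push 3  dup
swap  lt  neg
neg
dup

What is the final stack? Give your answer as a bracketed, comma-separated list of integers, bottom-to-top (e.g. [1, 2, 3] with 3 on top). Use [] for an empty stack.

Answer: [3, 3, 0, 0]

Derivation:
After 'push 3': [3]
After 'dup': [3, 3]
After 'push 0': [3, 3, 0]
After 'if': [3, 3]
After 'push 3': [3, 3, 3]
After 'dup': [3, 3, 3, 3]
After 'swap': [3, 3, 3, 3]
After 'lt': [3, 3, 0]
After 'neg': [3, 3, 0]
After 'neg': [3, 3, 0]
After 'dup': [3, 3, 0, 0]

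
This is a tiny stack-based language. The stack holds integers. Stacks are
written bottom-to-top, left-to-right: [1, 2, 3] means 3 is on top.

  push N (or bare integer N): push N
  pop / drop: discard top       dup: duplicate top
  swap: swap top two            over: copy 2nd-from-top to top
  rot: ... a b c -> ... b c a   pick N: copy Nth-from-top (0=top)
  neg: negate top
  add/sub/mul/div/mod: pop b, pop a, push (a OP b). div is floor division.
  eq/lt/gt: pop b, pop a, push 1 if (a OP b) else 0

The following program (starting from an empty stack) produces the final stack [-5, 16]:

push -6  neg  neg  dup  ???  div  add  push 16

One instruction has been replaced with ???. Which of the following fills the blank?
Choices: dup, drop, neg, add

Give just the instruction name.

Answer: dup

Derivation:
Stack before ???: [-6, -6]
Stack after ???:  [-6, -6, -6]
Checking each choice:
  dup: MATCH
  drop: stack underflow (need 2, have 1)
  neg: stack underflow (need 2, have 1)
  add: stack underflow (need 2, have 1)


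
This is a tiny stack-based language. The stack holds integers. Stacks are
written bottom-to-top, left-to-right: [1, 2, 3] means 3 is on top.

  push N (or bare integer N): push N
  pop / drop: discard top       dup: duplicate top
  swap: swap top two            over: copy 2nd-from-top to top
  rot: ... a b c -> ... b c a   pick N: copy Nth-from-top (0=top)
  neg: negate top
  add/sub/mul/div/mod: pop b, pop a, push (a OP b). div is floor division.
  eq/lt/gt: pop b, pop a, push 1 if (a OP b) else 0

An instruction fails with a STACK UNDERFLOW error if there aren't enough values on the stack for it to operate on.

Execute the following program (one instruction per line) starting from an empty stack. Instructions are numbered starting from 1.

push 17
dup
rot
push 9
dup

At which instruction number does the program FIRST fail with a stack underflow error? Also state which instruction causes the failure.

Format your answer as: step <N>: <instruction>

Answer: step 3: rot

Derivation:
Step 1 ('push 17'): stack = [17], depth = 1
Step 2 ('dup'): stack = [17, 17], depth = 2
Step 3 ('rot'): needs 3 value(s) but depth is 2 — STACK UNDERFLOW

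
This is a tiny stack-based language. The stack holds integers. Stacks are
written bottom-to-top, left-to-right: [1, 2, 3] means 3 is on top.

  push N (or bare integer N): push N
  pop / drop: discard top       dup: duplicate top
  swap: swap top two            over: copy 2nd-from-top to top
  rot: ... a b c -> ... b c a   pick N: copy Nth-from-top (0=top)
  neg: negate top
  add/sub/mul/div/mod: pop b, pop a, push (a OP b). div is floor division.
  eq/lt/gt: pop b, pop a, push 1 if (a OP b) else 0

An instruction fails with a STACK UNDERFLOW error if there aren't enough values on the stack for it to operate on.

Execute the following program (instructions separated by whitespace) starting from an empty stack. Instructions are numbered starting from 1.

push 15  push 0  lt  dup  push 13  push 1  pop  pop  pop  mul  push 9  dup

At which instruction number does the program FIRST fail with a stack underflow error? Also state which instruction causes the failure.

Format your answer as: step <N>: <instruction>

Answer: step 10: mul

Derivation:
Step 1 ('push 15'): stack = [15], depth = 1
Step 2 ('push 0'): stack = [15, 0], depth = 2
Step 3 ('lt'): stack = [0], depth = 1
Step 4 ('dup'): stack = [0, 0], depth = 2
Step 5 ('push 13'): stack = [0, 0, 13], depth = 3
Step 6 ('push 1'): stack = [0, 0, 13, 1], depth = 4
Step 7 ('pop'): stack = [0, 0, 13], depth = 3
Step 8 ('pop'): stack = [0, 0], depth = 2
Step 9 ('pop'): stack = [0], depth = 1
Step 10 ('mul'): needs 2 value(s) but depth is 1 — STACK UNDERFLOW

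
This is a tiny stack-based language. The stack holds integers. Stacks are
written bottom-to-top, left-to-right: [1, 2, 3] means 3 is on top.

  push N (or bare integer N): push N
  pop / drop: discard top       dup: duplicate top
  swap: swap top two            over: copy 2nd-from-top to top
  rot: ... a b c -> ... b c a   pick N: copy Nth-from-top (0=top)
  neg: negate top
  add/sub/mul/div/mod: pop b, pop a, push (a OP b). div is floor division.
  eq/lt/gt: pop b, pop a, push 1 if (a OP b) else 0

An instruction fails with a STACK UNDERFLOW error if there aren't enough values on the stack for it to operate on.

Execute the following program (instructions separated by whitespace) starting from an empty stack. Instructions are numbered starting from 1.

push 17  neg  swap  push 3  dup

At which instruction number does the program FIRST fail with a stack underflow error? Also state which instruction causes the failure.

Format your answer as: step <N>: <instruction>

Step 1 ('push 17'): stack = [17], depth = 1
Step 2 ('neg'): stack = [-17], depth = 1
Step 3 ('swap'): needs 2 value(s) but depth is 1 — STACK UNDERFLOW

Answer: step 3: swap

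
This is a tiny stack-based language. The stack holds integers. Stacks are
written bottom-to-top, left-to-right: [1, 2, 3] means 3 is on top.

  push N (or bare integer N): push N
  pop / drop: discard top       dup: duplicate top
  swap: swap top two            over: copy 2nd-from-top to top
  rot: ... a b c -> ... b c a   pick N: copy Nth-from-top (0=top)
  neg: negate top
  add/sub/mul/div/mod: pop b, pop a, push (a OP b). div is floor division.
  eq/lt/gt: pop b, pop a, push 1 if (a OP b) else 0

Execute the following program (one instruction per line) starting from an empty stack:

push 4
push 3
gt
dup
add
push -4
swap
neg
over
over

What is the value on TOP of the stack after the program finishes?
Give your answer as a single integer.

After 'push 4': [4]
After 'push 3': [4, 3]
After 'gt': [1]
After 'dup': [1, 1]
After 'add': [2]
After 'push -4': [2, -4]
After 'swap': [-4, 2]
After 'neg': [-4, -2]
After 'over': [-4, -2, -4]
After 'over': [-4, -2, -4, -2]

Answer: -2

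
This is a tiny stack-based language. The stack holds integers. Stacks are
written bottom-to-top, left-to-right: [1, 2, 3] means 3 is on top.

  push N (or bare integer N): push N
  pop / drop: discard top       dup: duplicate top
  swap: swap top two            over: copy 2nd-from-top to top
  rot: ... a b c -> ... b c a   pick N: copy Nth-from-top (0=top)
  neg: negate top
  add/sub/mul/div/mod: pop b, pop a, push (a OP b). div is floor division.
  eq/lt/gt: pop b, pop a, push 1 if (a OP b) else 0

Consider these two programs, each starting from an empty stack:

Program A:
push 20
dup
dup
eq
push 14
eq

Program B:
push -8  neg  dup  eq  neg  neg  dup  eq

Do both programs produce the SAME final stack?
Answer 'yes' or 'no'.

Answer: no

Derivation:
Program A trace:
  After 'push 20': [20]
  After 'dup': [20, 20]
  After 'dup': [20, 20, 20]
  After 'eq': [20, 1]
  After 'push 14': [20, 1, 14]
  After 'eq': [20, 0]
Program A final stack: [20, 0]

Program B trace:
  After 'push -8': [-8]
  After 'neg': [8]
  After 'dup': [8, 8]
  After 'eq': [1]
  After 'neg': [-1]
  After 'neg': [1]
  After 'dup': [1, 1]
  After 'eq': [1]
Program B final stack: [1]
Same: no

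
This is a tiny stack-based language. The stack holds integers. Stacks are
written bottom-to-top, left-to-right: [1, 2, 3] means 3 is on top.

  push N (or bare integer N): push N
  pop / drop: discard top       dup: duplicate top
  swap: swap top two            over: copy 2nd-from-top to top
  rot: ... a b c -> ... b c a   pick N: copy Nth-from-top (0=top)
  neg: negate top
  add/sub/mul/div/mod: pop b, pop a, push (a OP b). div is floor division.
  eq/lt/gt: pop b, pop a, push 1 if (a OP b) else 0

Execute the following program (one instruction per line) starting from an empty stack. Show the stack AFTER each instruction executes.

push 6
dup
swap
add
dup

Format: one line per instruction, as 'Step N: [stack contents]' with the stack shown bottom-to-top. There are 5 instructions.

Step 1: [6]
Step 2: [6, 6]
Step 3: [6, 6]
Step 4: [12]
Step 5: [12, 12]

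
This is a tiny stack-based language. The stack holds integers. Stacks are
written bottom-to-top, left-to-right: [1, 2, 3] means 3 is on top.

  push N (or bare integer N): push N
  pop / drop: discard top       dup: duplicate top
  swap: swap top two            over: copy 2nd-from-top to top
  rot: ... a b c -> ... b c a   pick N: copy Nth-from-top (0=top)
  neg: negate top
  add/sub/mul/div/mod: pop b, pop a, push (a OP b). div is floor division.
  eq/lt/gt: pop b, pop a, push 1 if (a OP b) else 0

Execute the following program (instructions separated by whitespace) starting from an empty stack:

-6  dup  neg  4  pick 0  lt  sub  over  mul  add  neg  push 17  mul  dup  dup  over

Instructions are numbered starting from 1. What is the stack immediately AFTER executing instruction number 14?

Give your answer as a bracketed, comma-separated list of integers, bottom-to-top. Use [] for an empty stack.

Answer: [714, 714]

Derivation:
Step 1 ('-6'): [-6]
Step 2 ('dup'): [-6, -6]
Step 3 ('neg'): [-6, 6]
Step 4 ('4'): [-6, 6, 4]
Step 5 ('pick 0'): [-6, 6, 4, 4]
Step 6 ('lt'): [-6, 6, 0]
Step 7 ('sub'): [-6, 6]
Step 8 ('over'): [-6, 6, -6]
Step 9 ('mul'): [-6, -36]
Step 10 ('add'): [-42]
Step 11 ('neg'): [42]
Step 12 ('push 17'): [42, 17]
Step 13 ('mul'): [714]
Step 14 ('dup'): [714, 714]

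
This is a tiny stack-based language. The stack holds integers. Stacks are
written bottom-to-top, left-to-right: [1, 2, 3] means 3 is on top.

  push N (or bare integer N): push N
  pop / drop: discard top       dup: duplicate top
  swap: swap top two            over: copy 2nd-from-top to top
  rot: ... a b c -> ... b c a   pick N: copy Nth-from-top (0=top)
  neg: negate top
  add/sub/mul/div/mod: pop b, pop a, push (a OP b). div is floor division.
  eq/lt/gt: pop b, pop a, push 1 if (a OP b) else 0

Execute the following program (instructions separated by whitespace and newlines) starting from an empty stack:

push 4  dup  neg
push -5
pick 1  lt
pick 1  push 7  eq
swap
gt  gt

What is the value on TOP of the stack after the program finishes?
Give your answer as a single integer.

Answer: 0

Derivation:
After 'push 4': [4]
After 'dup': [4, 4]
After 'neg': [4, -4]
After 'push -5': [4, -4, -5]
After 'pick 1': [4, -4, -5, -4]
After 'lt': [4, -4, 1]
After 'pick 1': [4, -4, 1, -4]
After 'push 7': [4, -4, 1, -4, 7]
After 'eq': [4, -4, 1, 0]
After 'swap': [4, -4, 0, 1]
After 'gt': [4, -4, 0]
After 'gt': [4, 0]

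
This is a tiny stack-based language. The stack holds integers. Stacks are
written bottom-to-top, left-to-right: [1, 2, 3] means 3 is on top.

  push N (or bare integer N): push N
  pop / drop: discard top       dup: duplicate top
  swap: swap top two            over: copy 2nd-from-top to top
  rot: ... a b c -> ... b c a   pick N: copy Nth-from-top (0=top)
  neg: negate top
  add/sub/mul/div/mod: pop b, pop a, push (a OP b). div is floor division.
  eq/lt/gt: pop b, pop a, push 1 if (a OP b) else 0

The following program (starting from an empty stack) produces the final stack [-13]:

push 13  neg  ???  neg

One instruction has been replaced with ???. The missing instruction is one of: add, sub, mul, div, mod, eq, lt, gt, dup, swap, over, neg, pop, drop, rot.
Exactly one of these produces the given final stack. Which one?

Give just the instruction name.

Answer: neg

Derivation:
Stack before ???: [-13]
Stack after ???:  [13]
The instruction that transforms [-13] -> [13] is: neg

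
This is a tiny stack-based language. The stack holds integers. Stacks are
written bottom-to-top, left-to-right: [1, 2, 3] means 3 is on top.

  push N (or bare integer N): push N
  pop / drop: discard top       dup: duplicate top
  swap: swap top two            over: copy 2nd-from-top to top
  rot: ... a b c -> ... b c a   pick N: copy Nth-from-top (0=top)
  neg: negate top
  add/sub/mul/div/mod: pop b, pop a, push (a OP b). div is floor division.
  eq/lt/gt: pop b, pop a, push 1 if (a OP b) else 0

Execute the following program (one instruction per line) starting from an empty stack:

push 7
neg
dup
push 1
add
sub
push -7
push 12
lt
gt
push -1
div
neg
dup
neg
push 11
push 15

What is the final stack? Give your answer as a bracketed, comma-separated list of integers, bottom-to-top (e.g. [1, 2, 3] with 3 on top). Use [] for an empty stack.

Answer: [0, 0, 11, 15]

Derivation:
After 'push 7': [7]
After 'neg': [-7]
After 'dup': [-7, -7]
After 'push 1': [-7, -7, 1]
After 'add': [-7, -6]
After 'sub': [-1]
After 'push -7': [-1, -7]
After 'push 12': [-1, -7, 12]
After 'lt': [-1, 1]
After 'gt': [0]
After 'push -1': [0, -1]
After 'div': [0]
After 'neg': [0]
After 'dup': [0, 0]
After 'neg': [0, 0]
After 'push 11': [0, 0, 11]
After 'push 15': [0, 0, 11, 15]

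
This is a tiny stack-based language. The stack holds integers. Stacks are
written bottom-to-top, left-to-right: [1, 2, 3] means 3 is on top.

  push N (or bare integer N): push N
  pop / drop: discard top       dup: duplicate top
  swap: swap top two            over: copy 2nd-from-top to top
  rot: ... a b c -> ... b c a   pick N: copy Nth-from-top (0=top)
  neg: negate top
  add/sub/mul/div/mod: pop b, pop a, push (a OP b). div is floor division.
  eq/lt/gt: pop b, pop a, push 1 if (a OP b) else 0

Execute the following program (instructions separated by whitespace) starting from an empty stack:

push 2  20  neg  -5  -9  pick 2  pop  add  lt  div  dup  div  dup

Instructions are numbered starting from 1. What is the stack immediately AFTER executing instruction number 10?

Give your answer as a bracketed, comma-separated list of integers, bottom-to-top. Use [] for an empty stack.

Step 1 ('push 2'): [2]
Step 2 ('20'): [2, 20]
Step 3 ('neg'): [2, -20]
Step 4 ('-5'): [2, -20, -5]
Step 5 ('-9'): [2, -20, -5, -9]
Step 6 ('pick 2'): [2, -20, -5, -9, -20]
Step 7 ('pop'): [2, -20, -5, -9]
Step 8 ('add'): [2, -20, -14]
Step 9 ('lt'): [2, 1]
Step 10 ('div'): [2]

Answer: [2]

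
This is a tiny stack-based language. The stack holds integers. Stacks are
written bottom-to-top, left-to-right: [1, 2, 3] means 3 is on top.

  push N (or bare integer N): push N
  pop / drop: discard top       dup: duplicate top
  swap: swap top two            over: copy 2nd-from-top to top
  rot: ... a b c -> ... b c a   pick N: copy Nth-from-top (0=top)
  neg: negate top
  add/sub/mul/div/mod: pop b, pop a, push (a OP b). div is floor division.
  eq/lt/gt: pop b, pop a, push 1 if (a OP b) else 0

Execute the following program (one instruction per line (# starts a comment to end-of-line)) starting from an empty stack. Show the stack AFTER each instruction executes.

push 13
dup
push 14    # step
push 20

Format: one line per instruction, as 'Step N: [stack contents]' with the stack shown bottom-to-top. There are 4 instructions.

Step 1: [13]
Step 2: [13, 13]
Step 3: [13, 13, 14]
Step 4: [13, 13, 14, 20]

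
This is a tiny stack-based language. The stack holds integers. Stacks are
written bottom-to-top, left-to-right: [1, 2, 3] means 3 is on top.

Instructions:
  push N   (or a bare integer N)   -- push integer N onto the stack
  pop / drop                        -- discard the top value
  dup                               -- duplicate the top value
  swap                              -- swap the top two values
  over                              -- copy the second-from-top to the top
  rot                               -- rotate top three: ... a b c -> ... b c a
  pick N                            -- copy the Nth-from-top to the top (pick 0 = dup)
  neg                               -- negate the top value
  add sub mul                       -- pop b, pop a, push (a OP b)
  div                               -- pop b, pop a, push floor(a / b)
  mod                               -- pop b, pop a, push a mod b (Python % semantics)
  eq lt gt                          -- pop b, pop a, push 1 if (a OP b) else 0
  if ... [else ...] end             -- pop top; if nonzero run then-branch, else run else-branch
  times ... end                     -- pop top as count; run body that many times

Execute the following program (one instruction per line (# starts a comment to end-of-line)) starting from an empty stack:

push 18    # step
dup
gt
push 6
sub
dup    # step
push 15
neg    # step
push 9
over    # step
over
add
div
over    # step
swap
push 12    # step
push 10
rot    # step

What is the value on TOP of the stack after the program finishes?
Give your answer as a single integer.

Answer: -2

Derivation:
After 'push 18': [18]
After 'dup': [18, 18]
After 'gt': [0]
After 'push 6': [0, 6]
After 'sub': [-6]
After 'dup': [-6, -6]
After 'push 15': [-6, -6, 15]
After 'neg': [-6, -6, -15]
After 'push 9': [-6, -6, -15, 9]
After 'over': [-6, -6, -15, 9, -15]
After 'over': [-6, -6, -15, 9, -15, 9]
After 'add': [-6, -6, -15, 9, -6]
After 'div': [-6, -6, -15, -2]
After 'over': [-6, -6, -15, -2, -15]
After 'swap': [-6, -6, -15, -15, -2]
After 'push 12': [-6, -6, -15, -15, -2, 12]
After 'push 10': [-6, -6, -15, -15, -2, 12, 10]
After 'rot': [-6, -6, -15, -15, 12, 10, -2]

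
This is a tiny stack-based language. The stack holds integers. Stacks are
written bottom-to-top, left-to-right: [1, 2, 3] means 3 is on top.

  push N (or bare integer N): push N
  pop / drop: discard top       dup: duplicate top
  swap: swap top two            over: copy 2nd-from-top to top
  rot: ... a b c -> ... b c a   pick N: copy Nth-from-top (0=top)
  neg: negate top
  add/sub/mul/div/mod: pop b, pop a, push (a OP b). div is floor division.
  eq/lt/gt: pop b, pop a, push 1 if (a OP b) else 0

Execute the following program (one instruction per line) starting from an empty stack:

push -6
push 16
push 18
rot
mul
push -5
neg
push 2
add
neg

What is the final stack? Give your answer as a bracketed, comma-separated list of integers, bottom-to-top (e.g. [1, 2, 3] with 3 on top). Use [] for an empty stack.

After 'push -6': [-6]
After 'push 16': [-6, 16]
After 'push 18': [-6, 16, 18]
After 'rot': [16, 18, -6]
After 'mul': [16, -108]
After 'push -5': [16, -108, -5]
After 'neg': [16, -108, 5]
After 'push 2': [16, -108, 5, 2]
After 'add': [16, -108, 7]
After 'neg': [16, -108, -7]

Answer: [16, -108, -7]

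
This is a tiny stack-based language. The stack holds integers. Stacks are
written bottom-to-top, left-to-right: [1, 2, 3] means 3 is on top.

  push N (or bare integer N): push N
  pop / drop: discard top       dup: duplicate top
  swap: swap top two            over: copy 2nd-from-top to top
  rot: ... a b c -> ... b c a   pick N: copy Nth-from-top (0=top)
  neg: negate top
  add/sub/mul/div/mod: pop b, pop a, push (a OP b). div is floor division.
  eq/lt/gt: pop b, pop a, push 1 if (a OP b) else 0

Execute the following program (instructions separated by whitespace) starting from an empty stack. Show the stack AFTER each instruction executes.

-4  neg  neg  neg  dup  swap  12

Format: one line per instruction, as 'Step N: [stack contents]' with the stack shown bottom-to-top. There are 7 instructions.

Step 1: [-4]
Step 2: [4]
Step 3: [-4]
Step 4: [4]
Step 5: [4, 4]
Step 6: [4, 4]
Step 7: [4, 4, 12]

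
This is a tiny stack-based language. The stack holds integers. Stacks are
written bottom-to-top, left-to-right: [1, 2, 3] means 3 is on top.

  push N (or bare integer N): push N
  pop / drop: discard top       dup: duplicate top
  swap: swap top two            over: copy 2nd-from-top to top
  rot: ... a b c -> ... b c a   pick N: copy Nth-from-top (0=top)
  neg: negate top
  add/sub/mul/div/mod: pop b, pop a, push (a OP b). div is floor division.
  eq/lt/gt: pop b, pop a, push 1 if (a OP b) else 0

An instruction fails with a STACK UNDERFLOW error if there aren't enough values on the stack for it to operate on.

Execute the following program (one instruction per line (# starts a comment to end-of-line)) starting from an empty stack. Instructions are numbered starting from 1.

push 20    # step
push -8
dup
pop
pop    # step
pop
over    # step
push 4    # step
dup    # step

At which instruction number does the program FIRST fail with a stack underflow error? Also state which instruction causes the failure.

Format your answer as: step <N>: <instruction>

Step 1 ('push 20'): stack = [20], depth = 1
Step 2 ('push -8'): stack = [20, -8], depth = 2
Step 3 ('dup'): stack = [20, -8, -8], depth = 3
Step 4 ('pop'): stack = [20, -8], depth = 2
Step 5 ('pop'): stack = [20], depth = 1
Step 6 ('pop'): stack = [], depth = 0
Step 7 ('over'): needs 2 value(s) but depth is 0 — STACK UNDERFLOW

Answer: step 7: over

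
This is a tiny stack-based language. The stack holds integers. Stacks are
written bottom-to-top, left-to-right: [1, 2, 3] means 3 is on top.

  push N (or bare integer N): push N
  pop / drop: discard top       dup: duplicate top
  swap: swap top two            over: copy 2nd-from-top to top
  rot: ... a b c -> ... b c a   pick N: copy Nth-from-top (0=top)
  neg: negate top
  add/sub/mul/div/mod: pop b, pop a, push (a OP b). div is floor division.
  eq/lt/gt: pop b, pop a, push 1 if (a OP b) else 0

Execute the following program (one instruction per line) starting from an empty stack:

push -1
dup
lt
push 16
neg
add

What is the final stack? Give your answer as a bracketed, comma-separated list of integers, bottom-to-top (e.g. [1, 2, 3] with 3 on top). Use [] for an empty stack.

Answer: [-16]

Derivation:
After 'push -1': [-1]
After 'dup': [-1, -1]
After 'lt': [0]
After 'push 16': [0, 16]
After 'neg': [0, -16]
After 'add': [-16]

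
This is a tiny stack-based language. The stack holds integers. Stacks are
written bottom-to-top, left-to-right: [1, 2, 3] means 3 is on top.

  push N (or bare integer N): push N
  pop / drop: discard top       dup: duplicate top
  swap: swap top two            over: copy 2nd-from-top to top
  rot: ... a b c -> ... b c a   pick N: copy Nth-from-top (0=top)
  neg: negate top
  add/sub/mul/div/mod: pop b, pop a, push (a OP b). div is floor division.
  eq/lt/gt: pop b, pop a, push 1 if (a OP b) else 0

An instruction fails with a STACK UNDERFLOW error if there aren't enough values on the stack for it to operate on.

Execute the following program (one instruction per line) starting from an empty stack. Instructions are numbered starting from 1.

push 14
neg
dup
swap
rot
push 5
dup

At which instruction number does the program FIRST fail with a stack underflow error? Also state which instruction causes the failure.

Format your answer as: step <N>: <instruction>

Step 1 ('push 14'): stack = [14], depth = 1
Step 2 ('neg'): stack = [-14], depth = 1
Step 3 ('dup'): stack = [-14, -14], depth = 2
Step 4 ('swap'): stack = [-14, -14], depth = 2
Step 5 ('rot'): needs 3 value(s) but depth is 2 — STACK UNDERFLOW

Answer: step 5: rot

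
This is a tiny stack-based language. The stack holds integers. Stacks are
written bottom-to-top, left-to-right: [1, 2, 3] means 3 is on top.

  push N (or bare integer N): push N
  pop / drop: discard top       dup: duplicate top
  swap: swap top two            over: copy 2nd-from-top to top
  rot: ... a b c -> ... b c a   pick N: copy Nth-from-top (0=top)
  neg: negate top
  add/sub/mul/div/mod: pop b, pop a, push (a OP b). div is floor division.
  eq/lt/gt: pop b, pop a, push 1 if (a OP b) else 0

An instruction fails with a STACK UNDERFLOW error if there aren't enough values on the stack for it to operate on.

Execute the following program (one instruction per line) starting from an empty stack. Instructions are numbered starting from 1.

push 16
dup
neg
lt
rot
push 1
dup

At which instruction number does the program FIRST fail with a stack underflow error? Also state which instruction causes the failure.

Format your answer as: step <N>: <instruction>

Answer: step 5: rot

Derivation:
Step 1 ('push 16'): stack = [16], depth = 1
Step 2 ('dup'): stack = [16, 16], depth = 2
Step 3 ('neg'): stack = [16, -16], depth = 2
Step 4 ('lt'): stack = [0], depth = 1
Step 5 ('rot'): needs 3 value(s) but depth is 1 — STACK UNDERFLOW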